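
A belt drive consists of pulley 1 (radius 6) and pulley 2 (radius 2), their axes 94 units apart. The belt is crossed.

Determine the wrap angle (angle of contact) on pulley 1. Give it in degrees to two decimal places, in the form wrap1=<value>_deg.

wrap1=189.76_deg

crossed belt: β = asin((r1+r2)/C) = asin(8/94) = 4.8821°
wrap1 = wrap2 = π + 2β = 189.7643°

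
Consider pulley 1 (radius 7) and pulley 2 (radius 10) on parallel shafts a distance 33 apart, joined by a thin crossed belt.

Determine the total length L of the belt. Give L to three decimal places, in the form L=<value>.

crossed belt: β = asin((r1+r2)/C) = asin(17/33) = 31.0076°
wrap1 = wrap2 = π + 2β = 242.0152°
tangent length = C·cosβ = 28.2843
L = (r1+r2)·wrap + 2·C·cosβ = 17·4.2240 + 2·28.2843 = 128.3759

L=128.376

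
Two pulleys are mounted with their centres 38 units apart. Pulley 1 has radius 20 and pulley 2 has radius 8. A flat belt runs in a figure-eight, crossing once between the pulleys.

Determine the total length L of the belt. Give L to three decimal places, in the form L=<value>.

L=185.735

crossed belt: β = asin((r1+r2)/C) = asin(28/38) = 47.4631°
wrap1 = wrap2 = π + 2β = 274.9262°
tangent length = C·cosβ = 25.6905
L = (r1+r2)·wrap + 2·C·cosβ = 28·4.7984 + 2·25.6905 = 185.7352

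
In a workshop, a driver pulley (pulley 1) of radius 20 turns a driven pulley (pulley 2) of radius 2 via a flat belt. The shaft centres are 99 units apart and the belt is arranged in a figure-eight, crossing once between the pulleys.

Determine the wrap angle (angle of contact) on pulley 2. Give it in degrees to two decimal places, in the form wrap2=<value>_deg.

crossed belt: β = asin((r1+r2)/C) = asin(22/99) = 12.8396°
wrap1 = wrap2 = π + 2β = 205.6792°

wrap2=205.68_deg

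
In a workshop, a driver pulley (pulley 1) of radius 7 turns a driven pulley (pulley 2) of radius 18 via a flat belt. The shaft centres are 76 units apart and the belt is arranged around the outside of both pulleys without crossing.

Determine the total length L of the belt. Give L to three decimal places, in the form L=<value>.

L=232.135

open belt: β = asin((r2−r1)/C) = asin(11/76) = 8.3220°
wrap1 = π − 2β = 163.3559°
wrap2 = π + 2β = 196.6441°
tangent length = C·cosβ = 75.1997
L = r1·wrap1 + r2·wrap2 + 2·C·cosβ = 7·2.8511 + 18·3.4321 + 2·75.1997 = 232.1347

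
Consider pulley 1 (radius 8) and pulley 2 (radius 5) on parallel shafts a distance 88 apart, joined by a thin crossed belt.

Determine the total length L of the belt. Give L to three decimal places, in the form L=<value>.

L=218.765

crossed belt: β = asin((r1+r2)/C) = asin(13/88) = 8.4952°
wrap1 = wrap2 = π + 2β = 196.9905°
tangent length = C·cosβ = 87.0345
L = (r1+r2)·wrap + 2·C·cosβ = 13·3.4381 + 2·87.0345 = 218.7647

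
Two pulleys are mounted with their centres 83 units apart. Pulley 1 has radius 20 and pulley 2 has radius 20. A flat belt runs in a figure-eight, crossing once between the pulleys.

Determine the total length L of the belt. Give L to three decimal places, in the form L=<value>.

crossed belt: β = asin((r1+r2)/C) = asin(40/83) = 28.8114°
wrap1 = wrap2 = π + 2β = 237.6228°
tangent length = C·cosβ = 72.7255
L = (r1+r2)·wrap + 2·C·cosβ = 40·4.1473 + 2·72.7255 = 311.3430

L=311.343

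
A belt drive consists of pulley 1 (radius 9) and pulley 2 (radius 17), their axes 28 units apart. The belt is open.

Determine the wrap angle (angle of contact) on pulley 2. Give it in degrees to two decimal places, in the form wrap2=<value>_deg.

open belt: β = asin((r2−r1)/C) = asin(8/28) = 16.6015°
wrap1 = π − 2β = 146.7969°
wrap2 = π + 2β = 213.2031°

wrap2=213.20_deg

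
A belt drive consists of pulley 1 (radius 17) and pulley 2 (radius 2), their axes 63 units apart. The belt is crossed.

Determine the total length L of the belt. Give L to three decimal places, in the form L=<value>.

crossed belt: β = asin((r1+r2)/C) = asin(19/63) = 17.5530°
wrap1 = wrap2 = π + 2β = 215.1059°
tangent length = C·cosβ = 60.0666
L = (r1+r2)·wrap + 2·C·cosβ = 19·3.7543 + 2·60.0666 = 191.4651

L=191.465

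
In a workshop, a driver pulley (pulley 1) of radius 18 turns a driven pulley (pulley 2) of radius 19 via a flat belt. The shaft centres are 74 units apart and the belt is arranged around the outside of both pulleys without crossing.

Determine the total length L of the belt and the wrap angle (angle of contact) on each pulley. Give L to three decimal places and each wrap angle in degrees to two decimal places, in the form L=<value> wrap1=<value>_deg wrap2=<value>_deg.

L=264.252 wrap1=178.45_deg wrap2=181.55_deg

open belt: β = asin((r2−r1)/C) = asin(1/74) = 0.7743°
wrap1 = π − 2β = 178.4514°
wrap2 = π + 2β = 181.5486°
tangent length = C·cosβ = 73.9932
L = r1·wrap1 + r2·wrap2 + 2·C·cosβ = 18·3.1146 + 19·3.1686 + 2·73.9932 = 264.2524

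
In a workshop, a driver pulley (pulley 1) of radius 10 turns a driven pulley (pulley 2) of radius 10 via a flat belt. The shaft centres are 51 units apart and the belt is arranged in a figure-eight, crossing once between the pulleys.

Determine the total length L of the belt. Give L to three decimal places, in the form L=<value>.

L=172.780

crossed belt: β = asin((r1+r2)/C) = asin(20/51) = 23.0888°
wrap1 = wrap2 = π + 2β = 226.1775°
tangent length = C·cosβ = 46.9148
L = (r1+r2)·wrap + 2·C·cosβ = 20·3.9475 + 2·46.9148 = 172.7805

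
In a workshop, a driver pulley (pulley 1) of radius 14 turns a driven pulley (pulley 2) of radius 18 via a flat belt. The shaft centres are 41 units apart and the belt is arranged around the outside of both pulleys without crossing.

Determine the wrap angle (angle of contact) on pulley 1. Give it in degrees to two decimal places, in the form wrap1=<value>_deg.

open belt: β = asin((r2−r1)/C) = asin(4/41) = 5.5987°
wrap1 = π − 2β = 168.8025°
wrap2 = π + 2β = 191.1975°

wrap1=168.80_deg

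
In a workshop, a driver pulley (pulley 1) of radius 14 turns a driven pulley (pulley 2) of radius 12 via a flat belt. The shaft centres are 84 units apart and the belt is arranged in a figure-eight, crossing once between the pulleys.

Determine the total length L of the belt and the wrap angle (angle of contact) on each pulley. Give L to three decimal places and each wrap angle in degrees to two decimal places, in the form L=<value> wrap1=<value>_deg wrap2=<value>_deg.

L=257.795 wrap1=216.06_deg wrap2=216.06_deg

crossed belt: β = asin((r1+r2)/C) = asin(26/84) = 18.0305°
wrap1 = wrap2 = π + 2β = 216.0611°
tangent length = C·cosβ = 79.8749
L = (r1+r2)·wrap + 2·C·cosβ = 26·3.7710 + 2·79.8749 = 257.7952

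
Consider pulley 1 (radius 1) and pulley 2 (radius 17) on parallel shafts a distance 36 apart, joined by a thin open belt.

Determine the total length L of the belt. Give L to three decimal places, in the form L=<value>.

open belt: β = asin((r2−r1)/C) = asin(16/36) = 26.3878°
wrap1 = π − 2β = 127.2244°
wrap2 = π + 2β = 232.7756°
tangent length = C·cosβ = 32.2490
L = r1·wrap1 + r2·wrap2 + 2·C·cosβ = 1·2.2205 + 17·4.0627 + 2·32.2490 = 135.7845

L=135.784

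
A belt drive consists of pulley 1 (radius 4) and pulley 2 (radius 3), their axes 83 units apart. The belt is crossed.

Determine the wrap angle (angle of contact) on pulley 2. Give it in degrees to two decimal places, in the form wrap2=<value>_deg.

crossed belt: β = asin((r1+r2)/C) = asin(7/83) = 4.8379°
wrap1 = wrap2 = π + 2β = 189.6758°

wrap2=189.68_deg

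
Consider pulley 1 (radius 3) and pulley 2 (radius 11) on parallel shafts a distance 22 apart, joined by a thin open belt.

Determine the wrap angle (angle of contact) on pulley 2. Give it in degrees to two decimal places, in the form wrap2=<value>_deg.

wrap2=222.65_deg

open belt: β = asin((r2−r1)/C) = asin(8/22) = 21.3237°
wrap1 = π − 2β = 137.3526°
wrap2 = π + 2β = 222.6474°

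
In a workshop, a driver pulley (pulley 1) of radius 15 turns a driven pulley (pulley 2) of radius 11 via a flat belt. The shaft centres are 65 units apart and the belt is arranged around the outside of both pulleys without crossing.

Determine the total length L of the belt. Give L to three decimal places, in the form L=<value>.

L=211.928

open belt: β = asin((r2−r1)/C) = asin(-4/65) = -3.5281°
wrap1 = π − 2β = 187.0562°
wrap2 = π + 2β = 172.9438°
tangent length = C·cosβ = 64.8768
L = r1·wrap1 + r2·wrap2 + 2·C·cosβ = 15·3.2647 + 11·3.0184 + 2·64.8768 = 211.9276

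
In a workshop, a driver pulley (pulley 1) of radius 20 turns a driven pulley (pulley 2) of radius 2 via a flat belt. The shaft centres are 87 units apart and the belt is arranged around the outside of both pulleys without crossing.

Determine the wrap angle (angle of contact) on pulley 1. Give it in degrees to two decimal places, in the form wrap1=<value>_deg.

open belt: β = asin((r2−r1)/C) = asin(-18/87) = -11.9405°
wrap1 = π − 2β = 203.8811°
wrap2 = π + 2β = 156.1189°

wrap1=203.88_deg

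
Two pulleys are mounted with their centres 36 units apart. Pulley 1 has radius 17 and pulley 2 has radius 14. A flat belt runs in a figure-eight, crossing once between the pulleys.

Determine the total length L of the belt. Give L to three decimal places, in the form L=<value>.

L=198.317

crossed belt: β = asin((r1+r2)/C) = asin(31/36) = 59.4416°
wrap1 = wrap2 = π + 2β = 298.8831°
tangent length = C·cosβ = 18.3030
L = (r1+r2)·wrap + 2·C·cosβ = 31·5.2165 + 2·18.3030 = 198.3173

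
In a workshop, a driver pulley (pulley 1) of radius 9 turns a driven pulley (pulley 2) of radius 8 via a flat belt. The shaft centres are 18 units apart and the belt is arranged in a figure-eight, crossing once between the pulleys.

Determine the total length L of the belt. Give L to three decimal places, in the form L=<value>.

crossed belt: β = asin((r1+r2)/C) = asin(17/18) = 70.8119°
wrap1 = wrap2 = π + 2β = 321.6237°
tangent length = C·cosβ = 5.9161
L = (r1+r2)·wrap + 2·C·cosβ = 17·5.6134 + 2·5.9161 = 107.2598

L=107.260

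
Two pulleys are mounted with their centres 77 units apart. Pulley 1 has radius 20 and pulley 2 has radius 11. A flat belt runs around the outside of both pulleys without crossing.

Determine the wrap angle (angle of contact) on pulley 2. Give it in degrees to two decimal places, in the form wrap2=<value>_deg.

wrap2=166.58_deg

open belt: β = asin((r2−r1)/C) = asin(-9/77) = -6.7123°
wrap1 = π − 2β = 193.4245°
wrap2 = π + 2β = 166.5755°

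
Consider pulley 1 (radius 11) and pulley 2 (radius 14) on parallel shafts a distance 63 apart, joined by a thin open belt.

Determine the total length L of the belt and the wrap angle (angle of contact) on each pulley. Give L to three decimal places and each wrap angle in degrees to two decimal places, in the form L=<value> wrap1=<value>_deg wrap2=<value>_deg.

open belt: β = asin((r2−r1)/C) = asin(3/63) = 2.7294°
wrap1 = π − 2β = 174.5412°
wrap2 = π + 2β = 185.4588°
tangent length = C·cosβ = 62.9285
L = r1·wrap1 + r2·wrap2 + 2·C·cosβ = 11·3.0463 + 14·3.2369 + 2·62.9285 = 204.6827

L=204.683 wrap1=174.54_deg wrap2=185.46_deg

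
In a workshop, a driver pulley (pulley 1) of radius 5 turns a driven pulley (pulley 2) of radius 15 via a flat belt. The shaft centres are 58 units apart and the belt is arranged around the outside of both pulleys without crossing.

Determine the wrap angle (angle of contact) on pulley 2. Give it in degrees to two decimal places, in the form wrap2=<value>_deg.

open belt: β = asin((r2−r1)/C) = asin(10/58) = 9.9282°
wrap1 = π − 2β = 160.1436°
wrap2 = π + 2β = 199.8564°

wrap2=199.86_deg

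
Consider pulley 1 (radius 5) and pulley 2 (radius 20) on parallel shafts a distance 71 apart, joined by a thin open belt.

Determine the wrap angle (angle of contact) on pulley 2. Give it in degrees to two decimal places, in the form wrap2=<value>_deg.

wrap2=204.39_deg

open belt: β = asin((r2−r1)/C) = asin(15/71) = 12.1966°
wrap1 = π − 2β = 155.6067°
wrap2 = π + 2β = 204.3933°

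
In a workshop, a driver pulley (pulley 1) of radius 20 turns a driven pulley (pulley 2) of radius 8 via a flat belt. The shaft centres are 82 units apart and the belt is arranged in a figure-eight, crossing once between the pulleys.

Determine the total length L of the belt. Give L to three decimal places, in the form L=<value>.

crossed belt: β = asin((r1+r2)/C) = asin(28/82) = 19.9661°
wrap1 = wrap2 = π + 2β = 219.9321°
tangent length = C·cosβ = 77.0714
L = (r1+r2)·wrap + 2·C·cosβ = 28·3.8385 + 2·77.0714 = 261.6219

L=261.622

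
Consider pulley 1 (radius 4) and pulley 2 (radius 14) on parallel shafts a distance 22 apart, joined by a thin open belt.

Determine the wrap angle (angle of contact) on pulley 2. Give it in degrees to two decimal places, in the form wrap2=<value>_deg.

open belt: β = asin((r2−r1)/C) = asin(10/22) = 27.0357°
wrap1 = π − 2β = 125.9286°
wrap2 = π + 2β = 234.0714°

wrap2=234.07_deg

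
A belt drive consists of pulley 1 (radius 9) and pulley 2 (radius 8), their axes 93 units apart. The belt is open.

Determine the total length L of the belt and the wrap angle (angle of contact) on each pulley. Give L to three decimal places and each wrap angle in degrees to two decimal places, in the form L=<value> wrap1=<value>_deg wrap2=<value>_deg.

open belt: β = asin((r2−r1)/C) = asin(-1/93) = -0.6161°
wrap1 = π − 2β = 181.2322°
wrap2 = π + 2β = 178.7678°
tangent length = C·cosβ = 92.9946
L = r1·wrap1 + r2·wrap2 + 2·C·cosβ = 9·3.1631 + 8·3.1201 + 2·92.9946 = 239.4178

L=239.418 wrap1=181.23_deg wrap2=178.77_deg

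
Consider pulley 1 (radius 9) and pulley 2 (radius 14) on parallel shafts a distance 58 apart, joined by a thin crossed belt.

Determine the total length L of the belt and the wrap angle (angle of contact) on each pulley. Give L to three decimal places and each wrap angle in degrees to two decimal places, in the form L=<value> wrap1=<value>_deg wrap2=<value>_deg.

L=197.503 wrap1=226.73_deg wrap2=226.73_deg

crossed belt: β = asin((r1+r2)/C) = asin(23/58) = 23.3628°
wrap1 = wrap2 = π + 2β = 226.7256°
tangent length = C·cosβ = 53.2447
L = (r1+r2)·wrap + 2·C·cosβ = 23·3.9571 + 2·53.2447 = 197.5029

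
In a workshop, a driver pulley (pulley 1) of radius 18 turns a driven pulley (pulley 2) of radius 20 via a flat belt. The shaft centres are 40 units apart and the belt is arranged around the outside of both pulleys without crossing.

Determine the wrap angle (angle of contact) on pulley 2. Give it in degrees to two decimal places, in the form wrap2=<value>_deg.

open belt: β = asin((r2−r1)/C) = asin(2/40) = 2.8660°
wrap1 = π − 2β = 174.2680°
wrap2 = π + 2β = 185.7320°

wrap2=185.73_deg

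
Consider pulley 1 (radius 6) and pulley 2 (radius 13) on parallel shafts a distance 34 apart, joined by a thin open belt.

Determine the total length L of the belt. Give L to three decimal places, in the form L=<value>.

open belt: β = asin((r2−r1)/C) = asin(7/34) = 11.8812°
wrap1 = π − 2β = 156.2377°
wrap2 = π + 2β = 203.7623°
tangent length = C·cosβ = 33.2716
L = r1·wrap1 + r2·wrap2 + 2·C·cosβ = 6·2.7269 + 13·3.5563 + 2·33.2716 = 129.1366

L=129.137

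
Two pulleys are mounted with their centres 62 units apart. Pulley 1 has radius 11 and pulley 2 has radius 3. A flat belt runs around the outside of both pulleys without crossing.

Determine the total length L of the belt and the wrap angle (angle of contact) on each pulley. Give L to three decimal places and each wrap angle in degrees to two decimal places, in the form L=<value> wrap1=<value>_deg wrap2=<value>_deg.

open belt: β = asin((r2−r1)/C) = asin(-8/62) = -7.4137°
wrap1 = π − 2β = 194.8273°
wrap2 = π + 2β = 165.1727°
tangent length = C·cosβ = 61.4817
L = r1·wrap1 + r2·wrap2 + 2·C·cosβ = 11·3.4004 + 3·2.8828 + 2·61.4817 = 169.0160

L=169.016 wrap1=194.83_deg wrap2=165.17_deg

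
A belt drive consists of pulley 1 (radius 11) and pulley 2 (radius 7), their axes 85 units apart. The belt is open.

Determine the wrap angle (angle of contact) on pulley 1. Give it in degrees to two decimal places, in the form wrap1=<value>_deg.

open belt: β = asin((r2−r1)/C) = asin(-4/85) = -2.6973°
wrap1 = π − 2β = 185.3945°
wrap2 = π + 2β = 174.6055°

wrap1=185.39_deg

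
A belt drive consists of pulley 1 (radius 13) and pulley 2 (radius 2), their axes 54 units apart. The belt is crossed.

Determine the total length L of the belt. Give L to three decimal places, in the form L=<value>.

crossed belt: β = asin((r1+r2)/C) = asin(15/54) = 16.1276°
wrap1 = wrap2 = π + 2β = 212.2552°
tangent length = C·cosβ = 51.8748
L = (r1+r2)·wrap + 2·C·cosβ = 15·3.7046 + 2·51.8748 = 159.3180

L=159.318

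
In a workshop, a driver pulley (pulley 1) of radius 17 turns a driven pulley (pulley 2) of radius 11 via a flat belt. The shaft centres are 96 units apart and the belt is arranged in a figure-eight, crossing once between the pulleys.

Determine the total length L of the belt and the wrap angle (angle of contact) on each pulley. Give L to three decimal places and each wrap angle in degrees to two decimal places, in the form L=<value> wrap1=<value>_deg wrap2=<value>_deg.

L=288.191 wrap1=213.92_deg wrap2=213.92_deg

crossed belt: β = asin((r1+r2)/C) = asin(28/96) = 16.9578°
wrap1 = wrap2 = π + 2β = 213.9155°
tangent length = C·cosβ = 91.8259
L = (r1+r2)·wrap + 2·C·cosβ = 28·3.7335 + 2·91.8259 = 288.1907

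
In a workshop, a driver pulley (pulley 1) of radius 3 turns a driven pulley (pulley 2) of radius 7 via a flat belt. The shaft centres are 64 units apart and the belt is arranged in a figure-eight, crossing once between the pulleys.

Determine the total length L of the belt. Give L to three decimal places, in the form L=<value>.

crossed belt: β = asin((r1+r2)/C) = asin(10/64) = 8.9893°
wrap1 = wrap2 = π + 2β = 197.9786°
tangent length = C·cosβ = 63.2139
L = (r1+r2)·wrap + 2·C·cosβ = 10·3.4554 + 2·63.2139 = 160.9816

L=160.982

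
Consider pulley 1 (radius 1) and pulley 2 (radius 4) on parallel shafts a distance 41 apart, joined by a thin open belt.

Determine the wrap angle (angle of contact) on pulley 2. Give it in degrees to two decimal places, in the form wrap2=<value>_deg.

open belt: β = asin((r2−r1)/C) = asin(3/41) = 4.1961°
wrap1 = π − 2β = 171.6078°
wrap2 = π + 2β = 188.3922°

wrap2=188.39_deg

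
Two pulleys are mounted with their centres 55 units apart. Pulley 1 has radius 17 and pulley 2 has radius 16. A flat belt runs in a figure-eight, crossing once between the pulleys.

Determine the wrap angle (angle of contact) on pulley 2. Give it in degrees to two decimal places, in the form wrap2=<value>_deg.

crossed belt: β = asin((r1+r2)/C) = asin(33/55) = 36.8699°
wrap1 = wrap2 = π + 2β = 253.7398°

wrap2=253.74_deg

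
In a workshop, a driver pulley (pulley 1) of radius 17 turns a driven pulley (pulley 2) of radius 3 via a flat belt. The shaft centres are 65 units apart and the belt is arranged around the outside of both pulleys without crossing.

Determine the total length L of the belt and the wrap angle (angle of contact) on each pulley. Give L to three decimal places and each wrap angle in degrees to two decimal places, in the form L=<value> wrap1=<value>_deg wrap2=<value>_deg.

open belt: β = asin((r2−r1)/C) = asin(-14/65) = -12.4381°
wrap1 = π − 2β = 204.8762°
wrap2 = π + 2β = 155.1238°
tangent length = C·cosβ = 63.4744
L = r1·wrap1 + r2·wrap2 + 2·C·cosβ = 17·3.5758 + 3·2.7074 + 2·63.4744 = 195.8591

L=195.859 wrap1=204.88_deg wrap2=155.12_deg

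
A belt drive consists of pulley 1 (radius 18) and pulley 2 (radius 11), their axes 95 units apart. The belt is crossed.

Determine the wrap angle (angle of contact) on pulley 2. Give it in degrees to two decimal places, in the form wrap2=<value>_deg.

wrap2=215.55_deg

crossed belt: β = asin((r1+r2)/C) = asin(29/95) = 17.7740°
wrap1 = wrap2 = π + 2β = 215.5480°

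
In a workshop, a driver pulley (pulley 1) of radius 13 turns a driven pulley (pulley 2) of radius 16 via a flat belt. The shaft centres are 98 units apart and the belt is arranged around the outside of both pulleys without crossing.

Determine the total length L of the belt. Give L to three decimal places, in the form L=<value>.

L=287.198

open belt: β = asin((r2−r1)/C) = asin(3/98) = 1.7542°
wrap1 = π − 2β = 176.4915°
wrap2 = π + 2β = 183.5085°
tangent length = C·cosβ = 97.9541
L = r1·wrap1 + r2·wrap2 + 2·C·cosβ = 13·3.0804 + 16·3.2028 + 2·97.9541 = 287.1980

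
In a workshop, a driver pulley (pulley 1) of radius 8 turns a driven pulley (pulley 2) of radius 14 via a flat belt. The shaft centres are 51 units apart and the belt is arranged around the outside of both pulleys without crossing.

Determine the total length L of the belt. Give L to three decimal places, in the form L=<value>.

L=171.822

open belt: β = asin((r2−r1)/C) = asin(6/51) = 6.7563°
wrap1 = π − 2β = 166.4873°
wrap2 = π + 2β = 193.5127°
tangent length = C·cosβ = 50.6458
L = r1·wrap1 + r2·wrap2 + 2·C·cosβ = 8·2.9058 + 14·3.3774 + 2·50.6458 = 171.8217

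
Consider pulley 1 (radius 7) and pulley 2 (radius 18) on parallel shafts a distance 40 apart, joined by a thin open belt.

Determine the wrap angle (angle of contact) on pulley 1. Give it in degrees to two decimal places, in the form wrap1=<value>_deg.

wrap1=148.08_deg

open belt: β = asin((r2−r1)/C) = asin(11/40) = 15.9620°
wrap1 = π − 2β = 148.0760°
wrap2 = π + 2β = 211.9240°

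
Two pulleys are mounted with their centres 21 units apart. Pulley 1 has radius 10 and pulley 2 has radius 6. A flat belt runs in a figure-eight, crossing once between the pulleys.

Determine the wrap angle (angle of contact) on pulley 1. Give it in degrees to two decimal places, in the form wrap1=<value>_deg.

wrap1=279.26_deg

crossed belt: β = asin((r1+r2)/C) = asin(16/21) = 49.6324°
wrap1 = wrap2 = π + 2β = 279.2648°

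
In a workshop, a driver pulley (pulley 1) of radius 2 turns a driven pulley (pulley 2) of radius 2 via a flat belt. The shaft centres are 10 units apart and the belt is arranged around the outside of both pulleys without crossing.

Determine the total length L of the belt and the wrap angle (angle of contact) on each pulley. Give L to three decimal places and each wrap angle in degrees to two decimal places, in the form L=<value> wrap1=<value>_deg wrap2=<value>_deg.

L=32.566 wrap1=180.00_deg wrap2=180.00_deg

open belt: β = asin((r2−r1)/C) = asin(0/10) = 0.0000°
wrap1 = π − 2β = 180.0000°
wrap2 = π + 2β = 180.0000°
tangent length = C·cosβ = 10.0000
L = r1·wrap1 + r2·wrap2 + 2·C·cosβ = 2·3.1416 + 2·3.1416 + 2·10.0000 = 32.5664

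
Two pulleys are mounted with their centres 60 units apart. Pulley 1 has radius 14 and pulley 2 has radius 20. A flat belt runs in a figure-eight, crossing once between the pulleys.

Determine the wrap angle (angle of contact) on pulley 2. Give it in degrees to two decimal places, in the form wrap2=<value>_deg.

crossed belt: β = asin((r1+r2)/C) = asin(34/60) = 34.5181°
wrap1 = wrap2 = π + 2β = 249.0362°

wrap2=249.04_deg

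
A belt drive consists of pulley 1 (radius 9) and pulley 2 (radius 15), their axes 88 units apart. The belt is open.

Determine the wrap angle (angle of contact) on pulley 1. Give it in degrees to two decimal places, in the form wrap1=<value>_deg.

open belt: β = asin((r2−r1)/C) = asin(6/88) = 3.9096°
wrap1 = π − 2β = 172.1809°
wrap2 = π + 2β = 187.8191°

wrap1=172.18_deg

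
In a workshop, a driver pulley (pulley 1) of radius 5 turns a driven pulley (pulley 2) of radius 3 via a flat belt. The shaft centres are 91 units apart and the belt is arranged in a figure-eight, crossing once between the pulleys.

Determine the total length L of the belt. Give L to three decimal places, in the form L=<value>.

L=207.836

crossed belt: β = asin((r1+r2)/C) = asin(8/91) = 5.0435°
wrap1 = wrap2 = π + 2β = 190.0870°
tangent length = C·cosβ = 90.6477
L = (r1+r2)·wrap + 2·C·cosβ = 8·3.3176 + 2·90.6477 = 207.8365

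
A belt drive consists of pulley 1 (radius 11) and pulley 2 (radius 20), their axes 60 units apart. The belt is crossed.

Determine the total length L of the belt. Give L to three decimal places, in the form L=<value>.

L=233.795

crossed belt: β = asin((r1+r2)/C) = asin(31/60) = 31.1089°
wrap1 = wrap2 = π + 2β = 242.2178°
tangent length = C·cosβ = 51.3712
L = (r1+r2)·wrap + 2·C·cosβ = 31·4.2275 + 2·51.3712 = 233.7949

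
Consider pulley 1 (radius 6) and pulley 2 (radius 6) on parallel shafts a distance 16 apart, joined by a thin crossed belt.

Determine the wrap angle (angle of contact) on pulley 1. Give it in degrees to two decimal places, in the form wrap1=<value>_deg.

wrap1=277.18_deg

crossed belt: β = asin((r1+r2)/C) = asin(12/16) = 48.5904°
wrap1 = wrap2 = π + 2β = 277.1808°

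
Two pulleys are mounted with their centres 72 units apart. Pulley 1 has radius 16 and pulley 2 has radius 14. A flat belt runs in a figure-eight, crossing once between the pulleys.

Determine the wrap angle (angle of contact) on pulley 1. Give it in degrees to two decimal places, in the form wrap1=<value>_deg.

wrap1=229.25_deg

crossed belt: β = asin((r1+r2)/C) = asin(30/72) = 24.6243°
wrap1 = wrap2 = π + 2β = 229.2486°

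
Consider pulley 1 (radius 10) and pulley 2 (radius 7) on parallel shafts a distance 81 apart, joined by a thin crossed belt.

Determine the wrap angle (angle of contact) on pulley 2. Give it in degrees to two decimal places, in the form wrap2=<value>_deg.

wrap2=204.23_deg

crossed belt: β = asin((r1+r2)/C) = asin(17/81) = 12.1151°
wrap1 = wrap2 = π + 2β = 204.2302°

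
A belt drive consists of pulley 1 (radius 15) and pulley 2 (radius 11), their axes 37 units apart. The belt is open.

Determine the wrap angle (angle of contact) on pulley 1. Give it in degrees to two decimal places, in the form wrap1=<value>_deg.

open belt: β = asin((r2−r1)/C) = asin(-4/37) = -6.2063°
wrap1 = π − 2β = 192.4125°
wrap2 = π + 2β = 167.5875°

wrap1=192.41_deg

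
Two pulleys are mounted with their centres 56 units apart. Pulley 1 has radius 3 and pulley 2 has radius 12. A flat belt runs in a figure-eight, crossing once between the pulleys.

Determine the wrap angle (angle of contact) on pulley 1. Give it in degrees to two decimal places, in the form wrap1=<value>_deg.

crossed belt: β = asin((r1+r2)/C) = asin(15/56) = 15.5368°
wrap1 = wrap2 = π + 2β = 211.0736°

wrap1=211.07_deg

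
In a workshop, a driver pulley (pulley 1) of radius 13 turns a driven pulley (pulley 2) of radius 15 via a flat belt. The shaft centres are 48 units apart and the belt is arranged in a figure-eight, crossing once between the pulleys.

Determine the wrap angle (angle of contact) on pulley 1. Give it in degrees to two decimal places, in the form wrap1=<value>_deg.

wrap1=251.37_deg

crossed belt: β = asin((r1+r2)/C) = asin(28/48) = 35.6853°
wrap1 = wrap2 = π + 2β = 251.3707°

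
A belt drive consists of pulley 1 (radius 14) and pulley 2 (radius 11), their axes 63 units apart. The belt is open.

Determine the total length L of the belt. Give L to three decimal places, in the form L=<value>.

L=204.683

open belt: β = asin((r2−r1)/C) = asin(-3/63) = -2.7294°
wrap1 = π − 2β = 185.4588°
wrap2 = π + 2β = 174.5412°
tangent length = C·cosβ = 62.9285
L = r1·wrap1 + r2·wrap2 + 2·C·cosβ = 14·3.2369 + 11·3.0463 + 2·62.9285 = 204.6827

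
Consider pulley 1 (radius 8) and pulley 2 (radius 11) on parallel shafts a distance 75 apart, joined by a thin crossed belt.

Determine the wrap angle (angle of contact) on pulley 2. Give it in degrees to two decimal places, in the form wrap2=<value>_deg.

crossed belt: β = asin((r1+r2)/C) = asin(19/75) = 14.6748°
wrap1 = wrap2 = π + 2β = 209.3497°

wrap2=209.35_deg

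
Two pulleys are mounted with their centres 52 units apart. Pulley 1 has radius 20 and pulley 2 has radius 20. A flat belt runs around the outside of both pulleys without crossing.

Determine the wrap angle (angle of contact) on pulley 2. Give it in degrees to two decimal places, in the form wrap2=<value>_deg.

wrap2=180.00_deg

open belt: β = asin((r2−r1)/C) = asin(0/52) = 0.0000°
wrap1 = π − 2β = 180.0000°
wrap2 = π + 2β = 180.0000°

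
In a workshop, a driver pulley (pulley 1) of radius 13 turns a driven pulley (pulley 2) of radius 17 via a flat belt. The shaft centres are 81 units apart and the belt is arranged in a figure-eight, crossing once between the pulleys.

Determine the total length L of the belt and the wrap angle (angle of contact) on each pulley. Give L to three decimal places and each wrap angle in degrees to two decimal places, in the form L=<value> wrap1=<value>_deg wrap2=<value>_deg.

L=267.491 wrap1=223.48_deg wrap2=223.48_deg

crossed belt: β = asin((r1+r2)/C) = asin(30/81) = 21.7385°
wrap1 = wrap2 = π + 2β = 223.4769°
tangent length = C·cosβ = 75.2396
L = (r1+r2)·wrap + 2·C·cosβ = 30·3.9004 + 2·75.2396 = 267.4915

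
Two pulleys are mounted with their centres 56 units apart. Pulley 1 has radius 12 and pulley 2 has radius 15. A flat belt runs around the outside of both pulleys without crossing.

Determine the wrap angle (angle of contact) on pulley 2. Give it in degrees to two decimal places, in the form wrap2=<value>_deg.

wrap2=186.14_deg

open belt: β = asin((r2−r1)/C) = asin(3/56) = 3.0709°
wrap1 = π − 2β = 173.8582°
wrap2 = π + 2β = 186.1418°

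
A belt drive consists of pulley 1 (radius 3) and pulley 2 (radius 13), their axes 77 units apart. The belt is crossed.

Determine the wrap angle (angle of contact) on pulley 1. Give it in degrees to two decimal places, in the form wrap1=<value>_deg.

crossed belt: β = asin((r1+r2)/C) = asin(16/77) = 11.9930°
wrap1 = wrap2 = π + 2β = 203.9860°

wrap1=203.99_deg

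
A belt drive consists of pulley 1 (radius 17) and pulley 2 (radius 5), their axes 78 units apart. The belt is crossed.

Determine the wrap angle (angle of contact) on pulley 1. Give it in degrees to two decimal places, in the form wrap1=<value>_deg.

wrap1=212.77_deg

crossed belt: β = asin((r1+r2)/C) = asin(22/78) = 16.3827°
wrap1 = wrap2 = π + 2β = 212.7653°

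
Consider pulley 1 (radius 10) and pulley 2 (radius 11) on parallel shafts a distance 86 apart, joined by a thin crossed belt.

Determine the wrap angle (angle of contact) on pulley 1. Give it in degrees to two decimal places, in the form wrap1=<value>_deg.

crossed belt: β = asin((r1+r2)/C) = asin(21/86) = 14.1337°
wrap1 = wrap2 = π + 2β = 208.2675°

wrap1=208.27_deg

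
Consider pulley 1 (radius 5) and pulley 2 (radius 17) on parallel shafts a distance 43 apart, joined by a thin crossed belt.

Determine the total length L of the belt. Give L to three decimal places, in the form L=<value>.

crossed belt: β = asin((r1+r2)/C) = asin(22/43) = 30.7723°
wrap1 = wrap2 = π + 2β = 241.5446°
tangent length = C·cosβ = 36.9459
L = (r1+r2)·wrap + 2·C·cosβ = 22·4.2157 + 2·36.9459 = 166.6383

L=166.638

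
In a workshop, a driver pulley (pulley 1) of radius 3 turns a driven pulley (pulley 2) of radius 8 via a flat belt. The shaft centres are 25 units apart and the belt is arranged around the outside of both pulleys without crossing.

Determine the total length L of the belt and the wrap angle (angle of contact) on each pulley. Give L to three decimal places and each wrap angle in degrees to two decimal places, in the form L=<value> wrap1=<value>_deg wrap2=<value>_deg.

open belt: β = asin((r2−r1)/C) = asin(5/25) = 11.5370°
wrap1 = π − 2β = 156.9261°
wrap2 = π + 2β = 203.0739°
tangent length = C·cosβ = 24.4949
L = r1·wrap1 + r2·wrap2 + 2·C·cosβ = 3·2.7389 + 8·3.5443 + 2·24.4949 = 85.5609

L=85.561 wrap1=156.93_deg wrap2=203.07_deg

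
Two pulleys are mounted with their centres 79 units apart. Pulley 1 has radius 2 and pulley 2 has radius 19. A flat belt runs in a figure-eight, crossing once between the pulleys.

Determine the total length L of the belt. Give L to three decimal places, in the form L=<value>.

L=229.589

crossed belt: β = asin((r1+r2)/C) = asin(21/79) = 15.4158°
wrap1 = wrap2 = π + 2β = 210.8317°
tangent length = C·cosβ = 76.1577
L = (r1+r2)·wrap + 2·C·cosβ = 21·3.6797 + 2·76.1577 = 229.5893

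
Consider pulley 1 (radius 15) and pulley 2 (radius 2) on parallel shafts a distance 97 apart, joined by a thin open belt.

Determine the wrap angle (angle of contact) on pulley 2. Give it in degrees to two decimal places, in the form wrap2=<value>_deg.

open belt: β = asin((r2−r1)/C) = asin(-13/97) = -7.7020°
wrap1 = π − 2β = 195.4040°
wrap2 = π + 2β = 164.5960°

wrap2=164.60_deg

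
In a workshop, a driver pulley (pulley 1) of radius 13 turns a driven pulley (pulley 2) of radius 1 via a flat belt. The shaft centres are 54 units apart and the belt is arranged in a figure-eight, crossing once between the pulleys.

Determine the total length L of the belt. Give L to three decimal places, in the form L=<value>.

L=155.633

crossed belt: β = asin((r1+r2)/C) = asin(14/54) = 15.0261°
wrap1 = wrap2 = π + 2β = 210.0522°
tangent length = C·cosβ = 52.1536
L = (r1+r2)·wrap + 2·C·cosβ = 14·3.6661 + 2·52.1536 = 155.6327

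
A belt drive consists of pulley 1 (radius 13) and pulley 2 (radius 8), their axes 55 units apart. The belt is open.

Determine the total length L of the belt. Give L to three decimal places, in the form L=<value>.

open belt: β = asin((r2−r1)/C) = asin(-5/55) = -5.2159°
wrap1 = π − 2β = 190.4318°
wrap2 = π + 2β = 169.5682°
tangent length = C·cosβ = 54.7723
L = r1·wrap1 + r2·wrap2 + 2·C·cosβ = 13·3.3237 + 8·2.9595 + 2·54.7723 = 176.4283

L=176.428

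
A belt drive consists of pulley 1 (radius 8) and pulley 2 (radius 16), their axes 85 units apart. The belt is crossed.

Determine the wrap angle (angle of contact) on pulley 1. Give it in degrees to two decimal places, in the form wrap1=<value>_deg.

crossed belt: β = asin((r1+r2)/C) = asin(24/85) = 16.4007°
wrap1 = wrap2 = π + 2β = 212.8014°

wrap1=212.80_deg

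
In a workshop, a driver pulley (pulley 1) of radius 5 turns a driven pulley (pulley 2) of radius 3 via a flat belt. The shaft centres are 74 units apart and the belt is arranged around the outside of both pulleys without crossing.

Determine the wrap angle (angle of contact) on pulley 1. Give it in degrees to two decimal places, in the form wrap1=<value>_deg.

wrap1=183.10_deg

open belt: β = asin((r2−r1)/C) = asin(-2/74) = -1.5487°
wrap1 = π − 2β = 183.0974°
wrap2 = π + 2β = 176.9026°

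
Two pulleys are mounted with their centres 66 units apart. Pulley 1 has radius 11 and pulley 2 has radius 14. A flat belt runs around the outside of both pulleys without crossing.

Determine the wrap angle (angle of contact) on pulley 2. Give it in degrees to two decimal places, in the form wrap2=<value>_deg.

open belt: β = asin((r2−r1)/C) = asin(3/66) = 2.6053°
wrap1 = π − 2β = 174.7895°
wrap2 = π + 2β = 185.2105°

wrap2=185.21_deg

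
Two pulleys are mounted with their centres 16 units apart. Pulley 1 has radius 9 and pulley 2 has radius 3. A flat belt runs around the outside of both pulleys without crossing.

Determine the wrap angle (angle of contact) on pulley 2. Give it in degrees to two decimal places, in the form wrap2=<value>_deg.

open belt: β = asin((r2−r1)/C) = asin(-6/16) = -22.0243°
wrap1 = π − 2β = 224.0486°
wrap2 = π + 2β = 135.9514°

wrap2=135.95_deg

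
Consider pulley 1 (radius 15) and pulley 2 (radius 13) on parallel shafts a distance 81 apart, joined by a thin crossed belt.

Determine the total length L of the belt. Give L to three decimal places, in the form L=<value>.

crossed belt: β = asin((r1+r2)/C) = asin(28/81) = 20.2233°
wrap1 = wrap2 = π + 2β = 220.4465°
tangent length = C·cosβ = 76.0066
L = (r1+r2)·wrap + 2·C·cosβ = 28·3.8475 + 2·76.0066 = 259.7436

L=259.744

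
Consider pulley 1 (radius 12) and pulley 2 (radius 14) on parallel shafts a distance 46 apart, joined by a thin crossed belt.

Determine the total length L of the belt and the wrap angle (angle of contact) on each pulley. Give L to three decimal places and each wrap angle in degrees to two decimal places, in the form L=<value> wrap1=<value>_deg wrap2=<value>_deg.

crossed belt: β = asin((r1+r2)/C) = asin(26/46) = 34.4174°
wrap1 = wrap2 = π + 2β = 248.8348°
tangent length = C·cosβ = 37.9473
L = (r1+r2)·wrap + 2·C·cosβ = 26·4.3430 + 2·37.9473 = 188.8123

L=188.812 wrap1=248.83_deg wrap2=248.83_deg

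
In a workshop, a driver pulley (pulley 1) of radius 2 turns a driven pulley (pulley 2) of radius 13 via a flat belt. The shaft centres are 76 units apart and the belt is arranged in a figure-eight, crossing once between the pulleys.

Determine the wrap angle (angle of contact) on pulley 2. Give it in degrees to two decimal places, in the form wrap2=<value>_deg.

wrap2=202.77_deg

crossed belt: β = asin((r1+r2)/C) = asin(15/76) = 11.3831°
wrap1 = wrap2 = π + 2β = 202.7662°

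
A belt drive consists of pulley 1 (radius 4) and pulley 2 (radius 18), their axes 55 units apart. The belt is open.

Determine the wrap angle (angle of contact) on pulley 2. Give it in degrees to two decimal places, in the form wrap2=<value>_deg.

open belt: β = asin((r2−r1)/C) = asin(14/55) = 14.7467°
wrap1 = π − 2β = 150.5067°
wrap2 = π + 2β = 209.4933°

wrap2=209.49_deg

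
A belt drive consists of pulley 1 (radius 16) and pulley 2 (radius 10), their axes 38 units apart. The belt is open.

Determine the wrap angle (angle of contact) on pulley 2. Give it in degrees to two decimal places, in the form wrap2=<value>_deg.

wrap2=161.83_deg

open belt: β = asin((r2−r1)/C) = asin(-6/38) = -9.0847°
wrap1 = π − 2β = 198.1694°
wrap2 = π + 2β = 161.8306°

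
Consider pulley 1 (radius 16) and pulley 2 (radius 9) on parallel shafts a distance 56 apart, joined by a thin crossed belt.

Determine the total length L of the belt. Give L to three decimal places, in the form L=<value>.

crossed belt: β = asin((r1+r2)/C) = asin(25/56) = 26.5148°
wrap1 = wrap2 = π + 2β = 233.0295°
tangent length = C·cosβ = 50.1099
L = (r1+r2)·wrap + 2·C·cosβ = 25·4.0671 + 2·50.1099 = 201.8981

L=201.898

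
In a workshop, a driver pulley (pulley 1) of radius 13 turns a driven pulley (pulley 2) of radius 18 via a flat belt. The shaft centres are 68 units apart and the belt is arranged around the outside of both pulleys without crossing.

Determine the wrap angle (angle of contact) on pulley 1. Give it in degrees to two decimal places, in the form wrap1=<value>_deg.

open belt: β = asin((r2−r1)/C) = asin(5/68) = 4.2167°
wrap1 = π − 2β = 171.5665°
wrap2 = π + 2β = 188.4335°

wrap1=171.57_deg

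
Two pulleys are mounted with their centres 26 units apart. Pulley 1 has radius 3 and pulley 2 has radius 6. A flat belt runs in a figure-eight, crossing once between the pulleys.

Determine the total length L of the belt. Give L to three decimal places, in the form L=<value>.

crossed belt: β = asin((r1+r2)/C) = asin(9/26) = 20.2522°
wrap1 = wrap2 = π + 2β = 220.5045°
tangent length = C·cosβ = 24.3926
L = (r1+r2)·wrap + 2·C·cosβ = 9·3.8485 + 2·24.3926 = 83.4220

L=83.422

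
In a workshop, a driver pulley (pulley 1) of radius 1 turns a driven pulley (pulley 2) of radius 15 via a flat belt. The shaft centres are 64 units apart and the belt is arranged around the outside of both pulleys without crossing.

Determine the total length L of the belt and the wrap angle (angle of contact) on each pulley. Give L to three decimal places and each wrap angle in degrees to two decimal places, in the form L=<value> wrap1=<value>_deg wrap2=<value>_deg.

open belt: β = asin((r2−r1)/C) = asin(14/64) = 12.6356°
wrap1 = π − 2β = 154.7287°
wrap2 = π + 2β = 205.2713°
tangent length = C·cosβ = 62.4500
L = r1·wrap1 + r2·wrap2 + 2·C·cosβ = 1·2.7005 + 15·3.5827 + 2·62.4500 = 181.3404

L=181.340 wrap1=154.73_deg wrap2=205.27_deg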